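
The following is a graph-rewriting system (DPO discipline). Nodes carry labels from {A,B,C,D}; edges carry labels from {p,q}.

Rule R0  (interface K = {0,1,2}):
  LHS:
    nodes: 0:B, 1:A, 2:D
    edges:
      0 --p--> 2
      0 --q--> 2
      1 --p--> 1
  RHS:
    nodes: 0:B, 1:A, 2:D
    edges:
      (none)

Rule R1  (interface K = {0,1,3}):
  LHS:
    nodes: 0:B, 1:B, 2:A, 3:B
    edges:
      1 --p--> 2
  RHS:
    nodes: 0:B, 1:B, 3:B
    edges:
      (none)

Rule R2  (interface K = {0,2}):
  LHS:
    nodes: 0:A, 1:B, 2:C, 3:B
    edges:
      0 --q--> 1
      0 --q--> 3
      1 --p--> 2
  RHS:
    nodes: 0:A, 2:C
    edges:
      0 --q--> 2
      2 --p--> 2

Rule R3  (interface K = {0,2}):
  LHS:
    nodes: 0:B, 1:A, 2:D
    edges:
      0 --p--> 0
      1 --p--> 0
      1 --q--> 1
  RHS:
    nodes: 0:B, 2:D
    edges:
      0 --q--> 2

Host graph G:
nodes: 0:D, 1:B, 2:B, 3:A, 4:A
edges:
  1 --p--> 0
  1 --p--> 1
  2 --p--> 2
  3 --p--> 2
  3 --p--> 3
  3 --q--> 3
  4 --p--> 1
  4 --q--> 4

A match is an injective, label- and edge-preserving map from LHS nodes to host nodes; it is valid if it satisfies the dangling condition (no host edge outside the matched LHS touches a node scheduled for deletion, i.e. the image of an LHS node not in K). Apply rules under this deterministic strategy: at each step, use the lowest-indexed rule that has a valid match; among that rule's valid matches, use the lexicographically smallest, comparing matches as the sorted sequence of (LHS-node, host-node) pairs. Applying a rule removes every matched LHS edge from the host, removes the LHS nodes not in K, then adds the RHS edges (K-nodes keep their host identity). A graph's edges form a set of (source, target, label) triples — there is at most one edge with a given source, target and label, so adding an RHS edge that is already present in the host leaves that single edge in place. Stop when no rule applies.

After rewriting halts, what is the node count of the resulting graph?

Answer: 3

Rewrite trace:
[0] host  ⇒  5 nodes, 8 edges  {1-p->0 1-p->1 2-p->2 3-p->2 3-p->3 3-q->3 4-p->1 4-q->4}
[1] R3 @ {0↦1, 1↦4, 2↦0}  ⇒  4 nodes, 6 edges  {1-p->0 1-q->0 2-p->2 3-p->2 3-p->3 3-q->3}
[2] R0 @ {0↦1, 1↦3, 2↦0}  ⇒  4 nodes, 3 edges  {2-p->2 3-p->2 3-q->3}
[3] R3 @ {0↦2, 1↦3, 2↦0}  ⇒  3 nodes, 1 edges  {2-q->0}
halt: no rule applies after step 3
NF nodes: {0:D, 1:B, 2:B}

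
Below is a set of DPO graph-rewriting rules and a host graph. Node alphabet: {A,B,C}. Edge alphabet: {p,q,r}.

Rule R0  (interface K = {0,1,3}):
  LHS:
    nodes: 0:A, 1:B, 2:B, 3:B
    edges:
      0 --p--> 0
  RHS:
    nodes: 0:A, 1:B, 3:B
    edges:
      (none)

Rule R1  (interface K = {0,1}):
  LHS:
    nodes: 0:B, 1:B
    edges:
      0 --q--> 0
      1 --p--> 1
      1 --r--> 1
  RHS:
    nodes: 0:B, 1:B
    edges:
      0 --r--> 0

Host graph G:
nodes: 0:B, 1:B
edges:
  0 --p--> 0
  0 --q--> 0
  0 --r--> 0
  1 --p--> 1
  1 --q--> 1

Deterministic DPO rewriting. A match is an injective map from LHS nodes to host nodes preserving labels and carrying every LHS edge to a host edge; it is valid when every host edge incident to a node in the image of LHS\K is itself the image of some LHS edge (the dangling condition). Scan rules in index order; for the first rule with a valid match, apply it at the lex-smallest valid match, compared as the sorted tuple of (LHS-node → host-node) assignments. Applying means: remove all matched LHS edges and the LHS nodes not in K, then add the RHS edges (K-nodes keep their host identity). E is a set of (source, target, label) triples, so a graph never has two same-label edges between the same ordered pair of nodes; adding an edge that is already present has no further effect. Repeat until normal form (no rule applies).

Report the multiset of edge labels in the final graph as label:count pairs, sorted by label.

initial: |V|=2 |E|=5  E = 0-p->0 0-q->0 0-r->0 1-p->1 1-q->1
step 1: apply R1 at {0↦1, 1↦0}  → |V|=2 |E|=3  E = 0-q->0 1-p->1 1-r->1
step 2: apply R1 at {0↦0, 1↦1}  → |V|=2 |E|=1  E = 0-r->0
final graph: no rule applies after step 2
NF edges: [(0, 0, 'r')]

Answer: r:1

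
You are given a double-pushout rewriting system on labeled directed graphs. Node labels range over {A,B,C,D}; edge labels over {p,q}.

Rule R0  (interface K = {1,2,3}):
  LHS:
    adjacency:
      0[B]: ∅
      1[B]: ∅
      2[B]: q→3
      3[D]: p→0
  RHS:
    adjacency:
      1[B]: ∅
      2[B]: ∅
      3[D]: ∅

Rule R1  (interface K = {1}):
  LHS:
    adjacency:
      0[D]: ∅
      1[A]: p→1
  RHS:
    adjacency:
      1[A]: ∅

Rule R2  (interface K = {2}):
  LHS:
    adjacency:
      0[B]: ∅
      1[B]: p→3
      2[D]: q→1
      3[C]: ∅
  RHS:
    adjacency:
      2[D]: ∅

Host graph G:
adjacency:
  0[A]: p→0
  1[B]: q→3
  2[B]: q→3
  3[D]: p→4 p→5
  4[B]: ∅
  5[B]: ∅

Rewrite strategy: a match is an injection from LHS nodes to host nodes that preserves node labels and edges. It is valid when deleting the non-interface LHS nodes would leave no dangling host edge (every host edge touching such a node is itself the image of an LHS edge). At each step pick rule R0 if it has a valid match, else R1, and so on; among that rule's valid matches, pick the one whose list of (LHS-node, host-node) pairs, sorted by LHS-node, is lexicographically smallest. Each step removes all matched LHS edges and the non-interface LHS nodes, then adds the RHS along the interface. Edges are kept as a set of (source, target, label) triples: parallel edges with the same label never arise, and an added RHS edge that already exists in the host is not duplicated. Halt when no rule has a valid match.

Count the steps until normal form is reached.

[0] host  ⇒  6 nodes, 5 edges  {0-p->0 1-q->3 2-q->3 3-p->4 3-p->5}
[1] R0 @ {0↦4, 1↦1, 2↦2, 3↦3}  ⇒  5 nodes, 3 edges  {0-p->0 1-q->3 3-p->5}
[2] R0 @ {0↦5, 1↦2, 2↦1, 3↦3}  ⇒  4 nodes, 1 edges  {0-p->0}
[3] R1 @ {0↦3, 1↦0}  ⇒  3 nodes, 0 edges  {∅}
final graph: no rule applies after step 3

Answer: 3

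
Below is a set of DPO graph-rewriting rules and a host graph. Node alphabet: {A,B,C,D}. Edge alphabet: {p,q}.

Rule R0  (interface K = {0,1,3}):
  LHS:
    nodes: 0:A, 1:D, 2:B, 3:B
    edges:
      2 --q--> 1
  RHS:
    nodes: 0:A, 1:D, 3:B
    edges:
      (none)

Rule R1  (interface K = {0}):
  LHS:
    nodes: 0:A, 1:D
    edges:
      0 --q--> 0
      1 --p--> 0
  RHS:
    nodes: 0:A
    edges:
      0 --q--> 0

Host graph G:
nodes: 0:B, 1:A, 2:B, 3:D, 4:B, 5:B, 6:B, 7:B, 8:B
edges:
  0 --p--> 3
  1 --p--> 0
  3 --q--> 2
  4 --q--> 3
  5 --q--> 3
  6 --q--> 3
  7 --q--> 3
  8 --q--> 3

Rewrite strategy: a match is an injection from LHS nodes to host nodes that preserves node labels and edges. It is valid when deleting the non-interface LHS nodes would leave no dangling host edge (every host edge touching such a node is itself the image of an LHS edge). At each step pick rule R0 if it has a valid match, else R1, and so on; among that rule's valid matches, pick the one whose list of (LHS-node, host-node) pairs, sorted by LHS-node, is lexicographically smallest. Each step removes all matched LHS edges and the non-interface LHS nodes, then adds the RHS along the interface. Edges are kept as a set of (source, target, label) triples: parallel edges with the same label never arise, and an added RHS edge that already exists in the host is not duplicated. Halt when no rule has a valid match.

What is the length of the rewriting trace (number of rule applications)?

Answer: 5

Steps:
[0] host  ⇒  9 nodes, 8 edges  {0-p->3 1-p->0 3-q->2 4-q->3 5-q->3 6-q->3 7-q->3 8-q->3}
[1] R0 @ {0↦1, 1↦3, 2↦4, 3↦0}  ⇒  8 nodes, 7 edges  {0-p->3 1-p->0 3-q->2 5-q->3 6-q->3 7-q->3 8-q->3}
[2] R0 @ {0↦1, 1↦3, 2↦5, 3↦0}  ⇒  7 nodes, 6 edges  {0-p->3 1-p->0 3-q->2 6-q->3 7-q->3 8-q->3}
[3] R0 @ {0↦1, 1↦3, 2↦6, 3↦0}  ⇒  6 nodes, 5 edges  {0-p->3 1-p->0 3-q->2 7-q->3 8-q->3}
[4] R0 @ {0↦1, 1↦3, 2↦7, 3↦0}  ⇒  5 nodes, 4 edges  {0-p->3 1-p->0 3-q->2 8-q->3}
[5] R0 @ {0↦1, 1↦3, 2↦8, 3↦0}  ⇒  4 nodes, 3 edges  {0-p->3 1-p->0 3-q->2}
normal form: no rule applies after step 5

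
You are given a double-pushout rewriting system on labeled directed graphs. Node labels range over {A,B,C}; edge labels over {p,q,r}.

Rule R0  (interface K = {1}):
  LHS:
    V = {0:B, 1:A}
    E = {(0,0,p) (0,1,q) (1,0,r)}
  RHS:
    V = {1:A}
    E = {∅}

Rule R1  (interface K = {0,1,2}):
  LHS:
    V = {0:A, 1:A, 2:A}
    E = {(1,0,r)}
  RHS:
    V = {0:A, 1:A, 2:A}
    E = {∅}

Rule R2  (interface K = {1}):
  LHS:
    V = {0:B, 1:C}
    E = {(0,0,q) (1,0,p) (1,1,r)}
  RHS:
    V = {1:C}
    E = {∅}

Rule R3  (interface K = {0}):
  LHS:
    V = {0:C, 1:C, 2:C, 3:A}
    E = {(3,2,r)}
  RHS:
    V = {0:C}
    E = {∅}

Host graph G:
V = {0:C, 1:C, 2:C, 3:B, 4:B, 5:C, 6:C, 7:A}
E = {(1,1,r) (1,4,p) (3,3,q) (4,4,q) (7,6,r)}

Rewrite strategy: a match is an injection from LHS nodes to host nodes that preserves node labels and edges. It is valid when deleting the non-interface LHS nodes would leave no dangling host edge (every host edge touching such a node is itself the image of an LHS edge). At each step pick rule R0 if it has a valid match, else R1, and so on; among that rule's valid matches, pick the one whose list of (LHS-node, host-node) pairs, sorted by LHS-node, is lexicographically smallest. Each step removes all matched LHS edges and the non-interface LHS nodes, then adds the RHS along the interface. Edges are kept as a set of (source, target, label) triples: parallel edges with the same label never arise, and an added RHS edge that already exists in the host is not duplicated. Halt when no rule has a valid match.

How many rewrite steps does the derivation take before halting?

Answer: 2

Steps:
[0] host  ⇒  8 nodes, 5 edges  {1-r->1 1-p->4 3-q->3 4-q->4 7-r->6}
[1] R2 @ {0↦4, 1↦1}  ⇒  7 nodes, 2 edges  {3-q->3 7-r->6}
[2] R3 @ {0↦0, 1↦1, 2↦6, 3↦7}  ⇒  4 nodes, 1 edges  {3-q->3}
halt: no rule applies after step 2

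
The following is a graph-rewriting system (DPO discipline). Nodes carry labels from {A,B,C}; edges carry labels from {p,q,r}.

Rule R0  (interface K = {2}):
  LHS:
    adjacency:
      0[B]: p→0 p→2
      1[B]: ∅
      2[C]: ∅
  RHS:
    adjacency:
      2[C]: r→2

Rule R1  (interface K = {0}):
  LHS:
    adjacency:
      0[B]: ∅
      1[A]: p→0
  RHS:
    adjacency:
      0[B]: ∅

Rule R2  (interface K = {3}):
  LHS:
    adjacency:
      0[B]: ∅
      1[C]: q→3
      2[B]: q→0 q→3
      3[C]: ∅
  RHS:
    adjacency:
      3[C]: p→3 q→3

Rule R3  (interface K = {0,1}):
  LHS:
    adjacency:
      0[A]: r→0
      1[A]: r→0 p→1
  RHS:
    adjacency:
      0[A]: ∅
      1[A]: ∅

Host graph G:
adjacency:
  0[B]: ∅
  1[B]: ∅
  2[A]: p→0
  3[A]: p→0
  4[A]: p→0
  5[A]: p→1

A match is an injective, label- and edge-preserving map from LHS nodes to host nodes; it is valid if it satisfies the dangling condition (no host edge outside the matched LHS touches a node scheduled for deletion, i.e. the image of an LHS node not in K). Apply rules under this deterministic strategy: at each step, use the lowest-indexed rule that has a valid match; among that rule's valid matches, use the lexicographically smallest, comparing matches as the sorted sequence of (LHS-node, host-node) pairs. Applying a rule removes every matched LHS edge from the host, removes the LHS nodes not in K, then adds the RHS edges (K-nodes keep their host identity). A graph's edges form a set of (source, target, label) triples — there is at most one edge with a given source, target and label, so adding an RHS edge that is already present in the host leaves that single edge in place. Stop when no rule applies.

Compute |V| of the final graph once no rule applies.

Answer: 2

Derivation:
start.  V:6 E:4  edges: 2-p->0 3-p->0 4-p->0 5-p->1
1. fire R1 via {0↦0, 1↦2}  →  V:5 E:3  edges: 3-p->0 4-p->0 5-p->1
2. fire R1 via {0↦0, 1↦3}  →  V:4 E:2  edges: 4-p->0 5-p->1
3. fire R1 via {0↦0, 1↦4}  →  V:3 E:1  edges: 5-p->1
4. fire R1 via {0↦1, 1↦5}  →  V:2 E:0  edges: ∅
normal form: no rule applies after step 4
NF nodes: {0:B, 1:B}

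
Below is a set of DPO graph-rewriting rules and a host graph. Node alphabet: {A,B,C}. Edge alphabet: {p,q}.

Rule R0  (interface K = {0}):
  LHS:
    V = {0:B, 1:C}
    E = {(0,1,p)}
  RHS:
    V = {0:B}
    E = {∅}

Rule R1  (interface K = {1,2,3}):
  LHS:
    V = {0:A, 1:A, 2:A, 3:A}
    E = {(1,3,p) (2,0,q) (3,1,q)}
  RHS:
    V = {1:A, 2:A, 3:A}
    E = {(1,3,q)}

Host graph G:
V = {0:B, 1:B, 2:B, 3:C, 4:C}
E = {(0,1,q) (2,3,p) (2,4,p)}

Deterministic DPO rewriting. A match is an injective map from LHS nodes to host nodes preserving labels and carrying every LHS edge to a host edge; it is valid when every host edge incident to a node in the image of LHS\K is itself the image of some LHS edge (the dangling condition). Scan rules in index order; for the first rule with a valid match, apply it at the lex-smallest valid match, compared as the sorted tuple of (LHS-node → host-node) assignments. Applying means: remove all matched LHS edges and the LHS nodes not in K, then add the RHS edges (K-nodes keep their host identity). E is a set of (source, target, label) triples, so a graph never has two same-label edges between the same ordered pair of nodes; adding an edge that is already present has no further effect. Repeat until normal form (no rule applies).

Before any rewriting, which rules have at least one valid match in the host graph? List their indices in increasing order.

R0: 2 valid matches — {0↦2, 1↦3}, {0↦2, 1↦4}
R1: no valid match — LHS pattern not found

Answer: [R0]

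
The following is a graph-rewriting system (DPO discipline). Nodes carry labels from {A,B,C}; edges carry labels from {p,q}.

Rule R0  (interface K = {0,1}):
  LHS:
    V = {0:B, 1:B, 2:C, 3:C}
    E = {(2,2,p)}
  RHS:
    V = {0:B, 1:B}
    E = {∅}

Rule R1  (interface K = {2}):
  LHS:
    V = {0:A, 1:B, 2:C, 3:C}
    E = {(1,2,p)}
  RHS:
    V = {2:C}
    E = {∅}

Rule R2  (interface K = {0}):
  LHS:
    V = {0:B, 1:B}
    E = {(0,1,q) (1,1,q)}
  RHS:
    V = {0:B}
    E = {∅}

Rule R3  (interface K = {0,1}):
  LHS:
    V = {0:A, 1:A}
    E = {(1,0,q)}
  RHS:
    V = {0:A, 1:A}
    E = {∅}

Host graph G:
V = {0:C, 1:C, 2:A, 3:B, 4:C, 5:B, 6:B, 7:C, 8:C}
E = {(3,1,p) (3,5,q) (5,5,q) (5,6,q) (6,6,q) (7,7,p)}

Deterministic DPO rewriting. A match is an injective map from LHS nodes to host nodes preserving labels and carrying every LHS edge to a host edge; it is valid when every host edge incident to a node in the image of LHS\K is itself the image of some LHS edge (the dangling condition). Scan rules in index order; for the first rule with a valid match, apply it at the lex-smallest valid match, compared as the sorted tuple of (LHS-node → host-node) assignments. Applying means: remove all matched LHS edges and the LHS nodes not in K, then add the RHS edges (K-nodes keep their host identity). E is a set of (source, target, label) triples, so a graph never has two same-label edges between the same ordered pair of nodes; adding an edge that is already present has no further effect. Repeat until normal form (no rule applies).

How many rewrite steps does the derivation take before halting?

start.  V:9 E:6  edges: 3-p->1 3-q->5 5-q->5 5-q->6 6-q->6 7-p->7
1. fire R0 via {0↦3, 1↦5, 2↦7, 3↦0}  →  V:7 E:5  edges: 3-p->1 3-q->5 5-q->5 5-q->6 6-q->6
2. fire R2 via {0↦5, 1↦6}  →  V:6 E:3  edges: 3-p->1 3-q->5 5-q->5
3. fire R2 via {0↦3, 1↦5}  →  V:5 E:1  edges: 3-p->1
4. fire R1 via {0↦2, 1↦3, 2↦1, 3↦4}  →  V:2 E:0  edges: ∅
normal form: no rule applies after step 4

Answer: 4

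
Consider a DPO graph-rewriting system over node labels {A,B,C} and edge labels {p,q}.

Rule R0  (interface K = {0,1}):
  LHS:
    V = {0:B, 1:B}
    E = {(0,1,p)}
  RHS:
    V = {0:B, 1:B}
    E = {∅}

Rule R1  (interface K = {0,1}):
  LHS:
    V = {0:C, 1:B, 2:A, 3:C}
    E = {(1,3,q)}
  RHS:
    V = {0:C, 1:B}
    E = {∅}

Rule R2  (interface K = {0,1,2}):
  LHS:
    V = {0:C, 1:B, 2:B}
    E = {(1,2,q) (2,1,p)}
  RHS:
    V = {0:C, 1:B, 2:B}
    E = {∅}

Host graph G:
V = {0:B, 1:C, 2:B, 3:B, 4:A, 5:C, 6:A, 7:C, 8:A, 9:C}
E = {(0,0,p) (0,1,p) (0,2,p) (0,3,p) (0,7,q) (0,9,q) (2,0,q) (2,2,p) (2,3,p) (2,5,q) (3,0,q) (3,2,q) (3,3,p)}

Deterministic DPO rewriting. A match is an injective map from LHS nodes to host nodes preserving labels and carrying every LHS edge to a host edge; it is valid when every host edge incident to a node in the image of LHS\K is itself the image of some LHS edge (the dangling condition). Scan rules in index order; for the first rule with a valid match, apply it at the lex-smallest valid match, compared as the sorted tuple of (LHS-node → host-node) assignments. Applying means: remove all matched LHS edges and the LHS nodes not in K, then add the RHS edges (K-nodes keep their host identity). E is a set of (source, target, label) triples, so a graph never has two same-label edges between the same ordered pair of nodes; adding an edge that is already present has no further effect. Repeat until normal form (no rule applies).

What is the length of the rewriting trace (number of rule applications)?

[0] host  ⇒  10 nodes, 13 edges  {0-p->0 0-p->1 0-p->2 0-p->3 0-q->7 0-q->9 2-q->0 2-p->2 2-p->3 2-q->5 3-q->0 3-q->2 3-p->3}
[1] R0 @ {0↦0, 1↦2}  ⇒  10 nodes, 12 edges  {0-p->0 0-p->1 0-p->3 0-q->7 0-q->9 2-q->0 2-p->2 2-p->3 2-q->5 3-q->0 3-q->2 3-p->3}
[2] R0 @ {0↦0, 1↦3}  ⇒  10 nodes, 11 edges  {0-p->0 0-p->1 0-q->7 0-q->9 2-q->0 2-p->2 2-p->3 2-q->5 3-q->0 3-q->2 3-p->3}
[3] R0 @ {0↦2, 1↦3}  ⇒  10 nodes, 10 edges  {0-p->0 0-p->1 0-q->7 0-q->9 2-q->0 2-p->2 2-q->5 3-q->0 3-q->2 3-p->3}
[4] R1 @ {0↦1, 1↦0, 2↦4, 3↦7}  ⇒  8 nodes, 9 edges  {0-p->0 0-p->1 0-q->9 2-q->0 2-p->2 2-q->5 3-q->0 3-q->2 3-p->3}
[5] R1 @ {0↦1, 1↦0, 2↦6, 3↦9}  ⇒  6 nodes, 8 edges  {0-p->0 0-p->1 2-q->0 2-p->2 2-q->5 3-q->0 3-q->2 3-p->3}
[6] R1 @ {0↦1, 1↦2, 2↦8, 3↦5}  ⇒  4 nodes, 7 edges  {0-p->0 0-p->1 2-q->0 2-p->2 3-q->0 3-q->2 3-p->3}
halt: no rule applies after step 6

Answer: 6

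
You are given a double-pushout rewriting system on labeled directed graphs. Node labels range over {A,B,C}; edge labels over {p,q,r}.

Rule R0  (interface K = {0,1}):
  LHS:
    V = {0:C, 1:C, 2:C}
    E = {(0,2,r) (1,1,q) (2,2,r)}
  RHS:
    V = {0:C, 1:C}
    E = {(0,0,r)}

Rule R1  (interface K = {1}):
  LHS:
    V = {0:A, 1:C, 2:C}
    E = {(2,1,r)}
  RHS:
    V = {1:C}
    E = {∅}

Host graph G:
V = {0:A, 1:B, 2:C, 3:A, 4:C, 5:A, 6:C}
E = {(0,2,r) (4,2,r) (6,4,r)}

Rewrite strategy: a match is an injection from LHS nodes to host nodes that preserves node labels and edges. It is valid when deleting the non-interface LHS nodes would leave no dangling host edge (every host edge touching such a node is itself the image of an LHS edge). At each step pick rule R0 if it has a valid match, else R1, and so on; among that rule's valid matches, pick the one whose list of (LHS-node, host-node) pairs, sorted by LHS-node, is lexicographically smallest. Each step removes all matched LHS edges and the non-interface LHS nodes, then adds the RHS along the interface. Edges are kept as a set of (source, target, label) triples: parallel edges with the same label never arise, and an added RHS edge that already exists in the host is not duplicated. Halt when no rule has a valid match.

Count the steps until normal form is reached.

[0] host  ⇒  7 nodes, 3 edges  {0-r->2 4-r->2 6-r->4}
[1] R1 @ {0↦3, 1↦4, 2↦6}  ⇒  5 nodes, 2 edges  {0-r->2 4-r->2}
[2] R1 @ {0↦5, 1↦2, 2↦4}  ⇒  3 nodes, 1 edges  {0-r->2}
halt: no rule applies after step 2

Answer: 2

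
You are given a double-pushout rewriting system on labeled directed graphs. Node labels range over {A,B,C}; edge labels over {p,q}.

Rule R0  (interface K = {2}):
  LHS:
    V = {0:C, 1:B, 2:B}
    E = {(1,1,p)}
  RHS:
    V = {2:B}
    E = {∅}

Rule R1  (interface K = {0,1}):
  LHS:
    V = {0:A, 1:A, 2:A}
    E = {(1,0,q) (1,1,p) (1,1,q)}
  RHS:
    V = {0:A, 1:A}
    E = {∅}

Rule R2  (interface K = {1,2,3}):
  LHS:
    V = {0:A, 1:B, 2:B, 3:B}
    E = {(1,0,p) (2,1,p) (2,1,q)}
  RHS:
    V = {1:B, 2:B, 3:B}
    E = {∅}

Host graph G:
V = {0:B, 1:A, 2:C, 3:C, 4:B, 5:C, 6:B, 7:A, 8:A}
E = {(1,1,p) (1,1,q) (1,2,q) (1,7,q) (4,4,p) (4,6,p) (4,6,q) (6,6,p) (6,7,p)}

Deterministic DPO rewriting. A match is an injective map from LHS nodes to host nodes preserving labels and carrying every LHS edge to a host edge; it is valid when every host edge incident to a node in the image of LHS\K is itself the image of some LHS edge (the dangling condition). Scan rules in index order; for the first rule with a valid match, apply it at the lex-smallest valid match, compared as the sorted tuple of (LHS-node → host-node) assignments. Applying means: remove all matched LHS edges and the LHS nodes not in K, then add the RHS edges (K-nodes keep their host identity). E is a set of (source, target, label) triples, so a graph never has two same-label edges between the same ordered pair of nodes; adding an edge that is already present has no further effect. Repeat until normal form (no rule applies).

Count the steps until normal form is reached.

Answer: 4

Derivation:
[0] host  ⇒  9 nodes, 9 edges  {1-p->1 1-q->1 1-q->2 1-q->7 4-p->4 4-p->6 4-q->6 6-p->6 6-p->7}
[1] R1 @ {0↦7, 1↦1, 2↦8}  ⇒  8 nodes, 6 edges  {1-q->2 4-p->4 4-p->6 4-q->6 6-p->6 6-p->7}
[2] R2 @ {0↦7, 1↦6, 2↦4, 3↦0}  ⇒  7 nodes, 3 edges  {1-q->2 4-p->4 6-p->6}
[3] R0 @ {0↦3, 1↦4, 2↦0}  ⇒  5 nodes, 2 edges  {1-q->2 6-p->6}
[4] R0 @ {0↦5, 1↦6, 2↦0}  ⇒  3 nodes, 1 edges  {1-q->2}
final graph: no rule applies after step 4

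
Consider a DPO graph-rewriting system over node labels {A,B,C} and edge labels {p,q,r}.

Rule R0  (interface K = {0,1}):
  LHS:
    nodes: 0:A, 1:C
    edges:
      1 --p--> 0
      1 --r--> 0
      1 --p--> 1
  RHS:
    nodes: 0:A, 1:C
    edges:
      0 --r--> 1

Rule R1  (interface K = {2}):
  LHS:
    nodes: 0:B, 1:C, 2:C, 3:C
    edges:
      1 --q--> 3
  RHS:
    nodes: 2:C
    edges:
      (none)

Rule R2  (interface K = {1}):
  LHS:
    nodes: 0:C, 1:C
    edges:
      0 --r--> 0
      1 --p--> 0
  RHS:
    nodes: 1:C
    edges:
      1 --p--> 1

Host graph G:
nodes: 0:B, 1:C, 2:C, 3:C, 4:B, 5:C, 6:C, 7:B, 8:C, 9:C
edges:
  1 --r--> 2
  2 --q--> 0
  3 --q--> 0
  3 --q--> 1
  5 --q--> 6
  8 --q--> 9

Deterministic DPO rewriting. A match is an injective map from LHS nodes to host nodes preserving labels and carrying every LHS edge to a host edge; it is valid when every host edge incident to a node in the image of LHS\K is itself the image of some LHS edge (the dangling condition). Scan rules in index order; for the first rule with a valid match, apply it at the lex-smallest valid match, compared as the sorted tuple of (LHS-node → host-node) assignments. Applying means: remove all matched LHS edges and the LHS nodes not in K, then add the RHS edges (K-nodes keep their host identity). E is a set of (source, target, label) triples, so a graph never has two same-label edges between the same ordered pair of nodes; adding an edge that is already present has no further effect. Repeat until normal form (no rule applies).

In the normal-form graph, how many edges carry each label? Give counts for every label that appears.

Answer: q:3 r:1

Steps:
[0] host  ⇒  10 nodes, 6 edges  {1-r->2 2-q->0 3-q->0 3-q->1 5-q->6 8-q->9}
[1] R1 @ {0↦4, 1↦5, 2↦1, 3↦6}  ⇒  7 nodes, 5 edges  {1-r->2 2-q->0 3-q->0 3-q->1 8-q->9}
[2] R1 @ {0↦7, 1↦8, 2↦1, 3↦9}  ⇒  4 nodes, 4 edges  {1-r->2 2-q->0 3-q->0 3-q->1}
normal form: no rule applies after step 2
NF edges: [(1, 2, 'r'), (2, 0, 'q'), (3, 0, 'q'), (3, 1, 'q')]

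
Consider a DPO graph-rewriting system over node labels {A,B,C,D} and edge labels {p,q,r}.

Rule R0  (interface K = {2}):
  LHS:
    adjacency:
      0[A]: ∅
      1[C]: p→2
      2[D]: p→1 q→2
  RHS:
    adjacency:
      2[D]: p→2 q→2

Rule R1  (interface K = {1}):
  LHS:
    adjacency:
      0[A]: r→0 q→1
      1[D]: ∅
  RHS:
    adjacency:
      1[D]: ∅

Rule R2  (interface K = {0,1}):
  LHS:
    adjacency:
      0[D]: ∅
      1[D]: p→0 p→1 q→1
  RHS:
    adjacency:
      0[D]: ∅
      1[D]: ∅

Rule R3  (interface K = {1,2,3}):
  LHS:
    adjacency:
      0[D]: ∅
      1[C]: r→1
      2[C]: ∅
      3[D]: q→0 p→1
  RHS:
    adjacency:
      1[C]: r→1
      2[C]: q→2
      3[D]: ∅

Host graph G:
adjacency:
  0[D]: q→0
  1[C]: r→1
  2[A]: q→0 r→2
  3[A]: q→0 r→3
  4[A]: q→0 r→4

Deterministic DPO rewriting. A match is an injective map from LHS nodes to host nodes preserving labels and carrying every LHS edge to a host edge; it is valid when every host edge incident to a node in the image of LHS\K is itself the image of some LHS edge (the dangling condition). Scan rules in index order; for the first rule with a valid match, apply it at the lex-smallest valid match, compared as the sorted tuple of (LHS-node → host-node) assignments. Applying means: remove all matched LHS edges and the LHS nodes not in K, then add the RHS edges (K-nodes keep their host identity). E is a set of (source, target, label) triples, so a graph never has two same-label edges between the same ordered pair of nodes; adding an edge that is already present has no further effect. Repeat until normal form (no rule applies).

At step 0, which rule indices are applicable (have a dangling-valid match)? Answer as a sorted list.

Answer: [R1]

Steps:
R0: no valid match — LHS pattern not found
R1: 3 valid matches — {0↦2, 1↦0}, {0↦3, 1↦0}, {0↦4, 1↦0}
R2: no valid match — LHS pattern not found
R3: no valid match — LHS pattern not found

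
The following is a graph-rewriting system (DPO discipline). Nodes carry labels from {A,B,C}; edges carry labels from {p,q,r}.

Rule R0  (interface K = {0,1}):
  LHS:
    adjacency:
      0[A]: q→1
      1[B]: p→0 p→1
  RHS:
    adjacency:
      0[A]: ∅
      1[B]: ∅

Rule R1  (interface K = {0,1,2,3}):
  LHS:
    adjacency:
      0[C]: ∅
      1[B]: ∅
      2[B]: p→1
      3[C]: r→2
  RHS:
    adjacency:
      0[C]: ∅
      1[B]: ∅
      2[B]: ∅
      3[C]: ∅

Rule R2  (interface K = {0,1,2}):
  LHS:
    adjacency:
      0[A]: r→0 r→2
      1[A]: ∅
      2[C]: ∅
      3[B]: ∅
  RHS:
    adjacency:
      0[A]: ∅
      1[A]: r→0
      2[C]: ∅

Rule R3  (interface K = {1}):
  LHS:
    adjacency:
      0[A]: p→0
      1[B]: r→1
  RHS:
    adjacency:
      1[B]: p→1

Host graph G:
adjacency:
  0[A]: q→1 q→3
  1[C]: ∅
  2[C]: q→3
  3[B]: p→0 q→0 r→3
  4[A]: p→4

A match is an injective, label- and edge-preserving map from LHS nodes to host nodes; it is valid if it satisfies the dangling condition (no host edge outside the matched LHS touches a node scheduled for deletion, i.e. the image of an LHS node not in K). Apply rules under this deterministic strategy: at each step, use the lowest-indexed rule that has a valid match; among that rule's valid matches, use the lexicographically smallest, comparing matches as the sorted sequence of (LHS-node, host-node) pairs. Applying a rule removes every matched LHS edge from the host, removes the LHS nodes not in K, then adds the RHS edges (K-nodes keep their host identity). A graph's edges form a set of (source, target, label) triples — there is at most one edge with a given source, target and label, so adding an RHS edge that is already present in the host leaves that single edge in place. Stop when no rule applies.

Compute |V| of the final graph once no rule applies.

start.  V:5 E:7  edges: 0-q->1 0-q->3 2-q->3 3-p->0 3-q->0 3-r->3 4-p->4
1. fire R3 via {0↦4, 1↦3}  →  V:4 E:6  edges: 0-q->1 0-q->3 2-q->3 3-p->0 3-q->0 3-p->3
2. fire R0 via {0↦0, 1↦3}  →  V:4 E:3  edges: 0-q->1 2-q->3 3-q->0
normal form: no rule applies after step 2
NF nodes: {0:A, 1:C, 2:C, 3:B}

Answer: 4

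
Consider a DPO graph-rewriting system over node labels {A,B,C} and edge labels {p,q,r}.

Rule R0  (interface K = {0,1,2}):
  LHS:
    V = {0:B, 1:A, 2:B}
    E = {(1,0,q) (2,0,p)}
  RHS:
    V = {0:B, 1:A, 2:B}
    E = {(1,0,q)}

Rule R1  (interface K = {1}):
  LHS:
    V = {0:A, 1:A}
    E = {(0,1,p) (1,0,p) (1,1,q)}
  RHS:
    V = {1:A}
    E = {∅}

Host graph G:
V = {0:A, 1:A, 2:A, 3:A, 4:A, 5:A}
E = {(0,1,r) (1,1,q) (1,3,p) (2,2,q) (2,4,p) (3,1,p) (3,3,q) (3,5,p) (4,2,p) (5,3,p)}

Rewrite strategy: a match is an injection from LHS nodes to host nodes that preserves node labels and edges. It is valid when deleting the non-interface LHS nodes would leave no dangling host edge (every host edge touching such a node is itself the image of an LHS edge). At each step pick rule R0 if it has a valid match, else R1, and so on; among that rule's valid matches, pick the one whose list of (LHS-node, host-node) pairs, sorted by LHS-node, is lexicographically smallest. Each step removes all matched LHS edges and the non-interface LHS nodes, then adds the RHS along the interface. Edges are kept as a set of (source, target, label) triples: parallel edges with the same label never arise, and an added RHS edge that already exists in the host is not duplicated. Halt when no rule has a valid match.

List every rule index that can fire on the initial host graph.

R0: no valid match — LHS pattern not found
R1: 2 valid matches — {0↦4, 1↦2}, {0↦5, 1↦3}

Answer: [R1]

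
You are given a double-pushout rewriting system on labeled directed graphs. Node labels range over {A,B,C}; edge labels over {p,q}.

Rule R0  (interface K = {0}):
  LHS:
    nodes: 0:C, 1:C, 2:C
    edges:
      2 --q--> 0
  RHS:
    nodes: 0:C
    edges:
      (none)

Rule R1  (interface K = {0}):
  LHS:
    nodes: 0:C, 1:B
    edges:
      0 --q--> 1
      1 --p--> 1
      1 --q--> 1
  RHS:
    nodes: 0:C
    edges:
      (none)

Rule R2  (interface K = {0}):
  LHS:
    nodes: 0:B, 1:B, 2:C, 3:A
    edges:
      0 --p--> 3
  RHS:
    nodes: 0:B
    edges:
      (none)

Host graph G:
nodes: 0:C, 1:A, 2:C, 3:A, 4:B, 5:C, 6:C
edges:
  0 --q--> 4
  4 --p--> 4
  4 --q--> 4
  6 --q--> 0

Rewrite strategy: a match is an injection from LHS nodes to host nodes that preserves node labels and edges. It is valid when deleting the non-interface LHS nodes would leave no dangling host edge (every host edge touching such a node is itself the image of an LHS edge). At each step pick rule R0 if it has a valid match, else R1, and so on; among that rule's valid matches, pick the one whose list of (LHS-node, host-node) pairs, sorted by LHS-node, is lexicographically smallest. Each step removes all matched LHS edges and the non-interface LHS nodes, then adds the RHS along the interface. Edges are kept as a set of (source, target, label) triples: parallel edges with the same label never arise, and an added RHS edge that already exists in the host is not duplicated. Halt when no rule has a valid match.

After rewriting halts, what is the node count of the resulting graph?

start.  V:7 E:4  edges: 0-q->4 4-p->4 4-q->4 6-q->0
1. fire R0 via {0↦0, 1↦2, 2↦6}  →  V:5 E:3  edges: 0-q->4 4-p->4 4-q->4
2. fire R1 via {0↦0, 1↦4}  →  V:4 E:0  edges: ∅
normal form: no rule applies after step 2
NF nodes: {0:C, 1:A, 3:A, 5:C}

Answer: 4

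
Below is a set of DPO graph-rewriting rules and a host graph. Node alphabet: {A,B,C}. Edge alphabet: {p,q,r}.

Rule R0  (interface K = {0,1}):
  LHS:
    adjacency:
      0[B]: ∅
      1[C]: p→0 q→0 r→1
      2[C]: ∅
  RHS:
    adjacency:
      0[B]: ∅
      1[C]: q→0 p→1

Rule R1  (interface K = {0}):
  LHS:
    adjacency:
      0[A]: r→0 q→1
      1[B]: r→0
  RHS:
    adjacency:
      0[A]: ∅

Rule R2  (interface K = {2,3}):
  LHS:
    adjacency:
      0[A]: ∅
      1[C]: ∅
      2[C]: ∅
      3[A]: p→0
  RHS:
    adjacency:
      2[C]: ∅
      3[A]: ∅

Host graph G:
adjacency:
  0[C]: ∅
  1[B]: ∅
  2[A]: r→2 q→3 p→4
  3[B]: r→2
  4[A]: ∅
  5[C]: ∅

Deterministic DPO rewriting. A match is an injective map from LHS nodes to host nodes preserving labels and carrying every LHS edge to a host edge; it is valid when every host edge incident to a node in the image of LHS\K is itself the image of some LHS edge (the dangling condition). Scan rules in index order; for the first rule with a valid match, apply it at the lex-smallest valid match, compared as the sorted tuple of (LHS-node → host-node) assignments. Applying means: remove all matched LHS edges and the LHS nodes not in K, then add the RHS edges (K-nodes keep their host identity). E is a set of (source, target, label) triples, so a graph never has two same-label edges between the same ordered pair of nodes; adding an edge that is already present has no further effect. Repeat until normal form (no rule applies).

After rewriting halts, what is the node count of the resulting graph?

Answer: 3

Rewrite trace:
[0] host  ⇒  6 nodes, 4 edges  {2-r->2 2-q->3 2-p->4 3-r->2}
[1] R1 @ {0↦2, 1↦3}  ⇒  5 nodes, 1 edges  {2-p->4}
[2] R2 @ {0↦4, 1↦0, 2↦5, 3↦2}  ⇒  3 nodes, 0 edges  {∅}
final graph: no rule applies after step 2
NF nodes: {1:B, 2:A, 5:C}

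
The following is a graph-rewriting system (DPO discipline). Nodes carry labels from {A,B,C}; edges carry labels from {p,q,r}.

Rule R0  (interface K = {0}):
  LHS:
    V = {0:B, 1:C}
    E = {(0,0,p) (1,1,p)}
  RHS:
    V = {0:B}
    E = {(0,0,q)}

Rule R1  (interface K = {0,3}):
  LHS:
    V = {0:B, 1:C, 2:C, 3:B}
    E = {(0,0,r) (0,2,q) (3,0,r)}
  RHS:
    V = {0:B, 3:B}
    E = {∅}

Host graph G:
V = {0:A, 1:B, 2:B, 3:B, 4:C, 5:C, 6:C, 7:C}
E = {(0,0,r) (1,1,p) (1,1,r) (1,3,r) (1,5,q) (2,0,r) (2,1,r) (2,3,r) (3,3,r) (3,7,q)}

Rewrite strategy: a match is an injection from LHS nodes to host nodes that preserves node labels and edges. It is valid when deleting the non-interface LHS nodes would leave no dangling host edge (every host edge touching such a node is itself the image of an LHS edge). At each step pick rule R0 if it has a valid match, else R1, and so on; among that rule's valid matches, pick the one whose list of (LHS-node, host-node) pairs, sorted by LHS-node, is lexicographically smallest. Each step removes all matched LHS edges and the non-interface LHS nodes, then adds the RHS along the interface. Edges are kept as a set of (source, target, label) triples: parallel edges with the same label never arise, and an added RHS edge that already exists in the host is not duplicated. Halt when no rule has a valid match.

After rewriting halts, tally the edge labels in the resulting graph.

Answer: p:1 r:3

Rewrite trace:
[0] host  ⇒  8 nodes, 10 edges  {0-r->0 1-p->1 1-r->1 1-r->3 1-q->5 2-r->0 2-r->1 2-r->3 3-r->3 3-q->7}
[1] R1 @ {0↦1, 1↦4, 2↦5, 3↦2}  ⇒  6 nodes, 7 edges  {0-r->0 1-p->1 1-r->3 2-r->0 2-r->3 3-r->3 3-q->7}
[2] R1 @ {0↦3, 1↦6, 2↦7, 3↦1}  ⇒  4 nodes, 4 edges  {0-r->0 1-p->1 2-r->0 2-r->3}
halt: no rule applies after step 2
NF edges: [(0, 0, 'r'), (1, 1, 'p'), (2, 0, 'r'), (2, 3, 'r')]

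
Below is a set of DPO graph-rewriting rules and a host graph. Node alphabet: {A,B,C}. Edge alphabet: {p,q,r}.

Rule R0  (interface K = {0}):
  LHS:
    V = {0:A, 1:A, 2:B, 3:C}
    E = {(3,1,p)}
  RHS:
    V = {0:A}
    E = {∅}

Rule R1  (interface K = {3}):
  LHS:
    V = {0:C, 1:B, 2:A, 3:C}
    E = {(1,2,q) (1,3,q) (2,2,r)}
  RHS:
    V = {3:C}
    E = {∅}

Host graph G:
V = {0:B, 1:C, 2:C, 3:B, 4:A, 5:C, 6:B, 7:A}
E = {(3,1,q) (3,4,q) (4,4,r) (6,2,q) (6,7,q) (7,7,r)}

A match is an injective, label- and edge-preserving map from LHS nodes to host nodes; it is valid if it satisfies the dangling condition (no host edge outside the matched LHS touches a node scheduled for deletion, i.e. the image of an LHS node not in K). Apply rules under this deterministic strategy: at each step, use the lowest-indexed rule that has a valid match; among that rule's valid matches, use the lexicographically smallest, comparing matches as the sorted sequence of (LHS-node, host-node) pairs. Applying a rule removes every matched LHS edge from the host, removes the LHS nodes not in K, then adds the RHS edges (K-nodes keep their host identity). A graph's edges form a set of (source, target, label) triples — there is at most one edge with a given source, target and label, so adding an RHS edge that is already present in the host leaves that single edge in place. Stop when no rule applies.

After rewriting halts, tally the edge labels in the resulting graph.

initial: |V|=8 |E|=6  E = 3-q->1 3-q->4 4-r->4 6-q->2 6-q->7 7-r->7
step 1: apply R1 at {0↦5, 1↦3, 2↦4, 3↦1}  → |V|=5 |E|=3  E = 6-q->2 6-q->7 7-r->7
step 2: apply R1 at {0↦1, 1↦6, 2↦7, 3↦2}  → |V|=2 |E|=0  E = ∅
halt: no rule applies after step 2
NF edges: []

Answer: (no edges)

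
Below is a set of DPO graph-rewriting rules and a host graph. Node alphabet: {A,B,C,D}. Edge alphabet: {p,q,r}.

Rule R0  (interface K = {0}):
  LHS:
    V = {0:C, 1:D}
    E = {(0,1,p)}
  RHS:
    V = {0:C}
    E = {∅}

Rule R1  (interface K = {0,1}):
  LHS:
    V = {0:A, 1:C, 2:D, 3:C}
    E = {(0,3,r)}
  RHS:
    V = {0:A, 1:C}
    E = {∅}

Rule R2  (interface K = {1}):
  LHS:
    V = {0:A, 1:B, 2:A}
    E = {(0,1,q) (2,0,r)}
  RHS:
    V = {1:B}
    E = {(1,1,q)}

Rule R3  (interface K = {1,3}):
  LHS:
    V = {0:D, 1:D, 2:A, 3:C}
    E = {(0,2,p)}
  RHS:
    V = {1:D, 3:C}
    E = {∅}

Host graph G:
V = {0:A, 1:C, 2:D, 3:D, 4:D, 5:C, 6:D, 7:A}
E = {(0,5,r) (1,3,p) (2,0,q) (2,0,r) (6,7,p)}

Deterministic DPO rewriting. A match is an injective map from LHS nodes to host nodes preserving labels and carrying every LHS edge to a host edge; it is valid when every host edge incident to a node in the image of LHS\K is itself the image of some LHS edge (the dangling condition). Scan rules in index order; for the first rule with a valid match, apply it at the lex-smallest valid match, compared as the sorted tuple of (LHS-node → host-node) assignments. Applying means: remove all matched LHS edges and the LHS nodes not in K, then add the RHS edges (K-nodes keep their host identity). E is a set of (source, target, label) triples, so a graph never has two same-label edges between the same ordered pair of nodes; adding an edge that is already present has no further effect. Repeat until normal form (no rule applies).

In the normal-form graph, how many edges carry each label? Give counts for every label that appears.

initial: |V|=8 |E|=5  E = 0-r->5 1-p->3 2-q->0 2-r->0 6-p->7
step 1: apply R0 at {0↦1, 1↦3}  → |V|=7 |E|=4  E = 0-r->5 2-q->0 2-r->0 6-p->7
step 2: apply R1 at {0↦0, 1↦1, 2↦4, 3↦5}  → |V|=5 |E|=3  E = 2-q->0 2-r->0 6-p->7
step 3: apply R3 at {0↦6, 1↦2, 2↦7, 3↦1}  → |V|=3 |E|=2  E = 2-q->0 2-r->0
normal form: no rule applies after step 3
NF edges: [(2, 0, 'q'), (2, 0, 'r')]

Answer: q:1 r:1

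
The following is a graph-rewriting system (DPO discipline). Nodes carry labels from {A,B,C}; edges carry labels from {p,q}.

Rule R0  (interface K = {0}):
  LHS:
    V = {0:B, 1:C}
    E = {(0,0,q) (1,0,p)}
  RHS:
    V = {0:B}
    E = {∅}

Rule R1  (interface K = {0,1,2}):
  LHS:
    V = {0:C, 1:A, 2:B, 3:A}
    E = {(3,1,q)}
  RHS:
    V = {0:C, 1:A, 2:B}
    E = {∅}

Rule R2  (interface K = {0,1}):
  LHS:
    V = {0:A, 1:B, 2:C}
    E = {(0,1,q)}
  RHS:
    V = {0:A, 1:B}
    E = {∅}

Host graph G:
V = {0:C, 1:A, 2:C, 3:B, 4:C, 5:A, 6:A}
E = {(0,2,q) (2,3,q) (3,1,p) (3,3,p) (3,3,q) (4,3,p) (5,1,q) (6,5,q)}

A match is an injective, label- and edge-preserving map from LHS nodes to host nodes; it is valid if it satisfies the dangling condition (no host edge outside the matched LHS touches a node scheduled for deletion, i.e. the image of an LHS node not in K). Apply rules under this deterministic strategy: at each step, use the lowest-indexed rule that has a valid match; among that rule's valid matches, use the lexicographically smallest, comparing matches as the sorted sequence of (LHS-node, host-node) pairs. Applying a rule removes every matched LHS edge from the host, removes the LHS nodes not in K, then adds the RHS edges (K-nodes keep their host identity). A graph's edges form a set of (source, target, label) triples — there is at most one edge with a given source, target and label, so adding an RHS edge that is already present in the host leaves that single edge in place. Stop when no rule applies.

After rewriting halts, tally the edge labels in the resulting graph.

[0] host  ⇒  7 nodes, 8 edges  {0-q->2 2-q->3 3-p->1 3-p->3 3-q->3 4-p->3 5-q->1 6-q->5}
[1] R0 @ {0↦3, 1↦4}  ⇒  6 nodes, 6 edges  {0-q->2 2-q->3 3-p->1 3-p->3 5-q->1 6-q->5}
[2] R1 @ {0↦0, 1↦5, 2↦3, 3↦6}  ⇒  5 nodes, 5 edges  {0-q->2 2-q->3 3-p->1 3-p->3 5-q->1}
[3] R1 @ {0↦0, 1↦1, 2↦3, 3↦5}  ⇒  4 nodes, 4 edges  {0-q->2 2-q->3 3-p->1 3-p->3}
normal form: no rule applies after step 3
NF edges: [(0, 2, 'q'), (2, 3, 'q'), (3, 1, 'p'), (3, 3, 'p')]

Answer: p:2 q:2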